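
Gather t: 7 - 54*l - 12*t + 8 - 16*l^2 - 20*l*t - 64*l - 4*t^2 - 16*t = -16*l^2 - 118*l - 4*t^2 + t*(-20*l - 28) + 15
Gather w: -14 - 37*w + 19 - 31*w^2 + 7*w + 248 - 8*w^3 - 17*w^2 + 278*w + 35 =-8*w^3 - 48*w^2 + 248*w + 288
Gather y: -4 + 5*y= 5*y - 4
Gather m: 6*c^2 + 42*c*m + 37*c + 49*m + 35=6*c^2 + 37*c + m*(42*c + 49) + 35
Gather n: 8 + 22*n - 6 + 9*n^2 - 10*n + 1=9*n^2 + 12*n + 3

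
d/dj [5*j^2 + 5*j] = 10*j + 5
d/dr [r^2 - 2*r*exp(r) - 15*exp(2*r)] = -2*r*exp(r) + 2*r - 30*exp(2*r) - 2*exp(r)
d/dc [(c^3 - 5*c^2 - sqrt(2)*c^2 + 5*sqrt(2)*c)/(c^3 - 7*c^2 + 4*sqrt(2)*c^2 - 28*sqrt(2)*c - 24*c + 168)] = (c*(c^2 - 5*c - sqrt(2)*c + 5*sqrt(2))*(-3*c^2 - 8*sqrt(2)*c + 14*c + 24 + 28*sqrt(2)) + (3*c^2 - 10*c - 2*sqrt(2)*c + 5*sqrt(2))*(c^3 - 7*c^2 + 4*sqrt(2)*c^2 - 28*sqrt(2)*c - 24*c + 168))/(c^3 - 7*c^2 + 4*sqrt(2)*c^2 - 28*sqrt(2)*c - 24*c + 168)^2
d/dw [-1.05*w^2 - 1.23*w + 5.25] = -2.1*w - 1.23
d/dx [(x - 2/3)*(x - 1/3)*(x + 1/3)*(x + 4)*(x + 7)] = 5*x^4 + 124*x^3/3 + 185*x^2/3 - 1070*x/27 - 62/27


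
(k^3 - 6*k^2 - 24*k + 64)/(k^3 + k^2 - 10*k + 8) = (k - 8)/(k - 1)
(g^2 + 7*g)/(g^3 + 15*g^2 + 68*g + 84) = g/(g^2 + 8*g + 12)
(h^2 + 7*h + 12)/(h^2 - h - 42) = (h^2 + 7*h + 12)/(h^2 - h - 42)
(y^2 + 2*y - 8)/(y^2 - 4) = (y + 4)/(y + 2)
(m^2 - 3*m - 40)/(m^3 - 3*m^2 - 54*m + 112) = (m + 5)/(m^2 + 5*m - 14)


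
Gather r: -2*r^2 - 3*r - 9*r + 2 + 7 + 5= -2*r^2 - 12*r + 14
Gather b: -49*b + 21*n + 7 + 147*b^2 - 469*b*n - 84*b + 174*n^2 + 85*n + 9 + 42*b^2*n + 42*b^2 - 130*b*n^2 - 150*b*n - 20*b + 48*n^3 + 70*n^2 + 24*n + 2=b^2*(42*n + 189) + b*(-130*n^2 - 619*n - 153) + 48*n^3 + 244*n^2 + 130*n + 18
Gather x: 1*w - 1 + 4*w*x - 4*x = w + x*(4*w - 4) - 1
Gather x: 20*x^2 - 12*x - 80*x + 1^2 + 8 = 20*x^2 - 92*x + 9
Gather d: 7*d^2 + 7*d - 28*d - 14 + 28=7*d^2 - 21*d + 14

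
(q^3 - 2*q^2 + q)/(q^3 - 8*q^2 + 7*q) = (q - 1)/(q - 7)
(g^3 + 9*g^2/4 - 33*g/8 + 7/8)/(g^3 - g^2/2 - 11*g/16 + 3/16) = 2*(2*g + 7)/(4*g + 3)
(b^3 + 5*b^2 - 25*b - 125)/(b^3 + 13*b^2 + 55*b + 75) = (b - 5)/(b + 3)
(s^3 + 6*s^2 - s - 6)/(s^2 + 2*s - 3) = (s^2 + 7*s + 6)/(s + 3)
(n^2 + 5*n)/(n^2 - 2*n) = (n + 5)/(n - 2)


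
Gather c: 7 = 7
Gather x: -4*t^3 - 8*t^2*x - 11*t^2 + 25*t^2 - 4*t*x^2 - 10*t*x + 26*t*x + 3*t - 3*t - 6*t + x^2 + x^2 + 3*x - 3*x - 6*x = -4*t^3 + 14*t^2 - 6*t + x^2*(2 - 4*t) + x*(-8*t^2 + 16*t - 6)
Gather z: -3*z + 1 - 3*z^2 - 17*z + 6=-3*z^2 - 20*z + 7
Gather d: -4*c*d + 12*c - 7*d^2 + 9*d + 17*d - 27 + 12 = 12*c - 7*d^2 + d*(26 - 4*c) - 15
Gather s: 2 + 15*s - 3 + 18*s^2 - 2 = 18*s^2 + 15*s - 3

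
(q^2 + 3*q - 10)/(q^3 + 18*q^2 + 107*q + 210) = (q - 2)/(q^2 + 13*q + 42)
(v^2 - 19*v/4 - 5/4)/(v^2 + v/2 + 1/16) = 4*(v - 5)/(4*v + 1)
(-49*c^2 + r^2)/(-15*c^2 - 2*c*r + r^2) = (49*c^2 - r^2)/(15*c^2 + 2*c*r - r^2)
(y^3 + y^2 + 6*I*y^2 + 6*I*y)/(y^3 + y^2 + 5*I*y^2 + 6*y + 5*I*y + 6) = y/(y - I)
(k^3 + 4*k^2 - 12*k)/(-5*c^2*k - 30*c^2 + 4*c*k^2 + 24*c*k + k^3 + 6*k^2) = k*(2 - k)/(5*c^2 - 4*c*k - k^2)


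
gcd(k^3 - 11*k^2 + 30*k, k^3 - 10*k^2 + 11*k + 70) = k - 5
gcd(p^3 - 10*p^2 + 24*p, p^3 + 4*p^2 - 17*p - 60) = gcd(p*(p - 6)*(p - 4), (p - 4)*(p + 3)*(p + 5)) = p - 4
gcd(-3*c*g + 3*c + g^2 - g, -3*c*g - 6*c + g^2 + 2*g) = 3*c - g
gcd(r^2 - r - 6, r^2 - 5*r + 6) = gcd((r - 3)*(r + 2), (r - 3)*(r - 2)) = r - 3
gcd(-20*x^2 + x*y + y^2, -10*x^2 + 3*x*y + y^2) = 5*x + y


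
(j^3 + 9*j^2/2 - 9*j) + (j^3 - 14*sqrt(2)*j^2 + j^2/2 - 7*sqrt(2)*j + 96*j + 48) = 2*j^3 - 14*sqrt(2)*j^2 + 5*j^2 - 7*sqrt(2)*j + 87*j + 48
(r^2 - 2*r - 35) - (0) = r^2 - 2*r - 35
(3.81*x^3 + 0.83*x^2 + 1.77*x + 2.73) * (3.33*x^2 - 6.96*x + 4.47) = 12.6873*x^5 - 23.7537*x^4 + 17.148*x^3 + 0.481799999999998*x^2 - 11.0889*x + 12.2031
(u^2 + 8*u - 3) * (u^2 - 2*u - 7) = u^4 + 6*u^3 - 26*u^2 - 50*u + 21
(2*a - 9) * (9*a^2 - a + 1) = 18*a^3 - 83*a^2 + 11*a - 9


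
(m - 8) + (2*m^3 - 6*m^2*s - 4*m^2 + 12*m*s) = 2*m^3 - 6*m^2*s - 4*m^2 + 12*m*s + m - 8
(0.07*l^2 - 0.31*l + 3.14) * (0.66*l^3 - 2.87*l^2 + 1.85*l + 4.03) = 0.0462*l^5 - 0.4055*l^4 + 3.0916*l^3 - 9.3032*l^2 + 4.5597*l + 12.6542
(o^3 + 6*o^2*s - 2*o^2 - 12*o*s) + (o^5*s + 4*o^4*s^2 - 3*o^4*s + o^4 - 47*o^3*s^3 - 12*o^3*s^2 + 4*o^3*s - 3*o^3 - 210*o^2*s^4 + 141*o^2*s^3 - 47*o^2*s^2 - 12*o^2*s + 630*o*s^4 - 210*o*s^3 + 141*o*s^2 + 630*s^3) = o^5*s + 4*o^4*s^2 - 3*o^4*s + o^4 - 47*o^3*s^3 - 12*o^3*s^2 + 4*o^3*s - 2*o^3 - 210*o^2*s^4 + 141*o^2*s^3 - 47*o^2*s^2 - 6*o^2*s - 2*o^2 + 630*o*s^4 - 210*o*s^3 + 141*o*s^2 - 12*o*s + 630*s^3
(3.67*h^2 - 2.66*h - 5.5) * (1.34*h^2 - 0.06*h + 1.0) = 4.9178*h^4 - 3.7846*h^3 - 3.5404*h^2 - 2.33*h - 5.5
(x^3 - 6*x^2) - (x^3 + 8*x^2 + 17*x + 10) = -14*x^2 - 17*x - 10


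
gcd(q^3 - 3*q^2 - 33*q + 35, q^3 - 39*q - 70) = q^2 - 2*q - 35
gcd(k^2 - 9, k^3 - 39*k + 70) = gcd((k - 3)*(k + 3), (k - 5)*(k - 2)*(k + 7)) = 1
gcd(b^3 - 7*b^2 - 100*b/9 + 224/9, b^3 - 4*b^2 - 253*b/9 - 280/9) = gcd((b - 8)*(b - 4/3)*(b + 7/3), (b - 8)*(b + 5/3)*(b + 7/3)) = b^2 - 17*b/3 - 56/3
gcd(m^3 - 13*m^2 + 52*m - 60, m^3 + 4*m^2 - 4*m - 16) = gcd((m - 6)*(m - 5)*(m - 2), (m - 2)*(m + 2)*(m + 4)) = m - 2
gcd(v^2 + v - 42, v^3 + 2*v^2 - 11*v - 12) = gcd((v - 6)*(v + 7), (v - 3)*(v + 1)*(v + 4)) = 1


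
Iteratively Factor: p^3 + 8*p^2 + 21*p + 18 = (p + 2)*(p^2 + 6*p + 9) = (p + 2)*(p + 3)*(p + 3)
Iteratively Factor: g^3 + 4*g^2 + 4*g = (g + 2)*(g^2 + 2*g) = (g + 2)^2*(g)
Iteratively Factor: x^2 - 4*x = (x - 4)*(x)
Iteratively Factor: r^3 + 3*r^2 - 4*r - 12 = (r + 2)*(r^2 + r - 6) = (r - 2)*(r + 2)*(r + 3)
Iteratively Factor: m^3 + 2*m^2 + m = (m + 1)*(m^2 + m) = m*(m + 1)*(m + 1)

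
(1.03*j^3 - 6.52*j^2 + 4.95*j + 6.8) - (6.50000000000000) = 1.03*j^3 - 6.52*j^2 + 4.95*j + 0.3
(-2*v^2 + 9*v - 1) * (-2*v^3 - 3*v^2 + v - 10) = 4*v^5 - 12*v^4 - 27*v^3 + 32*v^2 - 91*v + 10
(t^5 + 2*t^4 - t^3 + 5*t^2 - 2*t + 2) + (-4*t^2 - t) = t^5 + 2*t^4 - t^3 + t^2 - 3*t + 2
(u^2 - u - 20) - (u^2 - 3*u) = 2*u - 20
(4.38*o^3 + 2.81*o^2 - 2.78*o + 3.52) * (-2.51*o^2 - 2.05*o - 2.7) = -10.9938*o^5 - 16.0321*o^4 - 10.6087*o^3 - 10.7232*o^2 + 0.290000000000001*o - 9.504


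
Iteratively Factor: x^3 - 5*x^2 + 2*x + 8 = (x + 1)*(x^2 - 6*x + 8) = (x - 2)*(x + 1)*(x - 4)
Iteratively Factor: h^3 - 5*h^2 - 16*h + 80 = (h + 4)*(h^2 - 9*h + 20) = (h - 4)*(h + 4)*(h - 5)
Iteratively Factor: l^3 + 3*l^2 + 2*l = (l + 2)*(l^2 + l) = (l + 1)*(l + 2)*(l)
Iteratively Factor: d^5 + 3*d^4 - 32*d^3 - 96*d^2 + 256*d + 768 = (d - 4)*(d^4 + 7*d^3 - 4*d^2 - 112*d - 192) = (d - 4)^2*(d^3 + 11*d^2 + 40*d + 48) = (d - 4)^2*(d + 4)*(d^2 + 7*d + 12) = (d - 4)^2*(d + 4)^2*(d + 3)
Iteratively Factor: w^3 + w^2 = (w)*(w^2 + w) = w^2*(w + 1)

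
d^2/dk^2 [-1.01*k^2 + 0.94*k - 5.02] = -2.02000000000000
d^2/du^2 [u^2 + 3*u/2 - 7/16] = 2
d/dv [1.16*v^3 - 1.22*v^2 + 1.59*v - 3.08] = 3.48*v^2 - 2.44*v + 1.59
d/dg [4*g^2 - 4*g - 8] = 8*g - 4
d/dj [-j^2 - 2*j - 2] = -2*j - 2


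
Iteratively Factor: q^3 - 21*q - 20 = (q - 5)*(q^2 + 5*q + 4) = (q - 5)*(q + 1)*(q + 4)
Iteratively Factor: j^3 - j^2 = (j)*(j^2 - j) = j*(j - 1)*(j)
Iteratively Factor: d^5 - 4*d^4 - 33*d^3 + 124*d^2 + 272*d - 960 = (d + 4)*(d^4 - 8*d^3 - d^2 + 128*d - 240) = (d - 3)*(d + 4)*(d^3 - 5*d^2 - 16*d + 80) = (d - 4)*(d - 3)*(d + 4)*(d^2 - d - 20) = (d - 4)*(d - 3)*(d + 4)^2*(d - 5)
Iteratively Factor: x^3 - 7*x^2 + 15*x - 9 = (x - 3)*(x^2 - 4*x + 3) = (x - 3)*(x - 1)*(x - 3)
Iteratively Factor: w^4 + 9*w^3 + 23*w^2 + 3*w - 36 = (w + 3)*(w^3 + 6*w^2 + 5*w - 12) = (w - 1)*(w + 3)*(w^2 + 7*w + 12) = (w - 1)*(w + 3)*(w + 4)*(w + 3)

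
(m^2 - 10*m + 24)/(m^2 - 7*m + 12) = (m - 6)/(m - 3)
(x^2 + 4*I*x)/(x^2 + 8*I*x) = (x + 4*I)/(x + 8*I)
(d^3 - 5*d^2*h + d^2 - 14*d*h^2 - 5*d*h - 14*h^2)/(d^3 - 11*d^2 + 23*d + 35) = (d^2 - 5*d*h - 14*h^2)/(d^2 - 12*d + 35)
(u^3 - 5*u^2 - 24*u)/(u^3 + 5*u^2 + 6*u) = (u - 8)/(u + 2)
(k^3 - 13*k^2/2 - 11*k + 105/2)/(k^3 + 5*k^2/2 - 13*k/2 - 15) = (k - 7)/(k + 2)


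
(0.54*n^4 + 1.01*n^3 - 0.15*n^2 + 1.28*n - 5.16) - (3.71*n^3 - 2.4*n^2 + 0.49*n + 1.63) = 0.54*n^4 - 2.7*n^3 + 2.25*n^2 + 0.79*n - 6.79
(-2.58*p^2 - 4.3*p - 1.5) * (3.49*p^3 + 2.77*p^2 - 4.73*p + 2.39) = -9.0042*p^5 - 22.1536*p^4 - 4.9426*p^3 + 10.0178*p^2 - 3.182*p - 3.585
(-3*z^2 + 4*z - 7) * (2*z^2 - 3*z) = -6*z^4 + 17*z^3 - 26*z^2 + 21*z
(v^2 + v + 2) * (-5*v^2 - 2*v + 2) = -5*v^4 - 7*v^3 - 10*v^2 - 2*v + 4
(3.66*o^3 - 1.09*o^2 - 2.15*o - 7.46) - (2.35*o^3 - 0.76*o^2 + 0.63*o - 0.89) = 1.31*o^3 - 0.33*o^2 - 2.78*o - 6.57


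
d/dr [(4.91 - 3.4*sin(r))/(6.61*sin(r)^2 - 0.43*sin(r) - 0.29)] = (22.474*sin(r)^2 - 64.9102*sin(r) + 3.0973)*cos(r)/(43.6921*sin(r)^4 - 5.6846*sin(r)^3 - 3.6489*sin(r)^2 + 0.2494*sin(r) + 0.0841)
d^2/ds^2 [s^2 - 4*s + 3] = 2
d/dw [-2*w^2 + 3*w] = 3 - 4*w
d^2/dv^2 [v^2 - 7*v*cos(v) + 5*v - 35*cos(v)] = 7*v*cos(v) + 14*sin(v) + 35*cos(v) + 2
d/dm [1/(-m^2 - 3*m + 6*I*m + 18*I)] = (2*m + 3 - 6*I)/(m^2 + 3*m - 6*I*m - 18*I)^2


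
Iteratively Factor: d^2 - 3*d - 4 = (d + 1)*(d - 4)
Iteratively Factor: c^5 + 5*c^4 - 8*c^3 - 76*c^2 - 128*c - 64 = (c + 2)*(c^4 + 3*c^3 - 14*c^2 - 48*c - 32) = (c + 2)*(c + 4)*(c^3 - c^2 - 10*c - 8) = (c + 1)*(c + 2)*(c + 4)*(c^2 - 2*c - 8) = (c - 4)*(c + 1)*(c + 2)*(c + 4)*(c + 2)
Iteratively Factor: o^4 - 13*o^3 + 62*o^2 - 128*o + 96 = (o - 2)*(o^3 - 11*o^2 + 40*o - 48) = (o - 4)*(o - 2)*(o^2 - 7*o + 12) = (o - 4)^2*(o - 2)*(o - 3)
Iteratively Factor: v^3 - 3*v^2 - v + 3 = (v - 1)*(v^2 - 2*v - 3) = (v - 3)*(v - 1)*(v + 1)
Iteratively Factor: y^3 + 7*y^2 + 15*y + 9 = (y + 3)*(y^2 + 4*y + 3) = (y + 1)*(y + 3)*(y + 3)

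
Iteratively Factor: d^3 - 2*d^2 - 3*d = (d)*(d^2 - 2*d - 3) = d*(d - 3)*(d + 1)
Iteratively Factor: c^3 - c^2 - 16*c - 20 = (c - 5)*(c^2 + 4*c + 4) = (c - 5)*(c + 2)*(c + 2)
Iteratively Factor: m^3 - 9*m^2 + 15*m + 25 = (m - 5)*(m^2 - 4*m - 5) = (m - 5)*(m + 1)*(m - 5)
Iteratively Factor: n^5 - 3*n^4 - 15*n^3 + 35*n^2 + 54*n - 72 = (n - 1)*(n^4 - 2*n^3 - 17*n^2 + 18*n + 72) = (n - 1)*(n + 2)*(n^3 - 4*n^2 - 9*n + 36) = (n - 4)*(n - 1)*(n + 2)*(n^2 - 9) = (n - 4)*(n - 3)*(n - 1)*(n + 2)*(n + 3)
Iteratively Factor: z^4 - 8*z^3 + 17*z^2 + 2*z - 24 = (z + 1)*(z^3 - 9*z^2 + 26*z - 24) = (z - 3)*(z + 1)*(z^2 - 6*z + 8) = (z - 3)*(z - 2)*(z + 1)*(z - 4)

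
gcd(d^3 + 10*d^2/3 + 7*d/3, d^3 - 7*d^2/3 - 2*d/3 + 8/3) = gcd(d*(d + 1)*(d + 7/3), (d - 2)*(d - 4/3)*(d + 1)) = d + 1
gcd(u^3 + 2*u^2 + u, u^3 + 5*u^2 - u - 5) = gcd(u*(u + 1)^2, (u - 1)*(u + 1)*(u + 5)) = u + 1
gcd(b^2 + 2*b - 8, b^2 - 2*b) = b - 2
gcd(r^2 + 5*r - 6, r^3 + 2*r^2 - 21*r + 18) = r^2 + 5*r - 6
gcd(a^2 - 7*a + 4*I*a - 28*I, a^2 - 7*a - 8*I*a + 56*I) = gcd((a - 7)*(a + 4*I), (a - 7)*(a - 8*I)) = a - 7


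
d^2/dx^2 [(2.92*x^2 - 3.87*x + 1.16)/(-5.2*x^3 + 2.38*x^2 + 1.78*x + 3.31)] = (-157.9136*x^6 + 627.8688*x^5 - 825.93264*x^4 - 333.703528*x^3 + 962.341872*x^2 - 332.20338*x - 98.660348)/(140.608*x^9 - 193.0656*x^8 - 56.02896*x^7 - 149.812792*x^6 + 264.966504*x^5 + 104.954292*x^4 + 81.140504*x^3 - 109.688766*x^2 - 58.505574*x - 36.264691)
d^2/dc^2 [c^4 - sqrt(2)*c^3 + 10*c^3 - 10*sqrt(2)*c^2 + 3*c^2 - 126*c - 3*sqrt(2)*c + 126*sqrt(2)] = 12*c^2 - 6*sqrt(2)*c + 60*c - 20*sqrt(2) + 6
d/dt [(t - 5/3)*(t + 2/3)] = 2*t - 1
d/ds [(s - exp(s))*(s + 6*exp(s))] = 5*s*exp(s) + 2*s - 12*exp(2*s) + 5*exp(s)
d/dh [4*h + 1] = 4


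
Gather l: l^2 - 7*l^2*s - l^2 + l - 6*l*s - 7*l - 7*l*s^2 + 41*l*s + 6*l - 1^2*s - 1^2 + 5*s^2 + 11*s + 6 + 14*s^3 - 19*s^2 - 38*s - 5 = -7*l^2*s + l*(-7*s^2 + 35*s) + 14*s^3 - 14*s^2 - 28*s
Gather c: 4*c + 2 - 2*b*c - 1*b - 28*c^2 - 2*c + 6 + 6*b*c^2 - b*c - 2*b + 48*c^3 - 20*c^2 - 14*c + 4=-3*b + 48*c^3 + c^2*(6*b - 48) + c*(-3*b - 12) + 12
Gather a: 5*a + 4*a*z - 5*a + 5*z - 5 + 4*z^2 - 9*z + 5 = 4*a*z + 4*z^2 - 4*z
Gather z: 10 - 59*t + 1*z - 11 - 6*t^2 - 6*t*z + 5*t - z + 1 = -6*t^2 - 6*t*z - 54*t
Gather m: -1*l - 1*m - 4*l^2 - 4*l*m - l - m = -4*l^2 - 2*l + m*(-4*l - 2)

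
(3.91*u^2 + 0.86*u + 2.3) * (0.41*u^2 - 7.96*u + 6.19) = 1.6031*u^4 - 30.771*u^3 + 18.3003*u^2 - 12.9846*u + 14.237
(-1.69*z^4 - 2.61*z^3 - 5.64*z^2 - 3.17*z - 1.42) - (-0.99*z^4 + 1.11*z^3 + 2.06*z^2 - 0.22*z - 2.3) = -0.7*z^4 - 3.72*z^3 - 7.7*z^2 - 2.95*z + 0.88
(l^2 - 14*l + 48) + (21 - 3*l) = l^2 - 17*l + 69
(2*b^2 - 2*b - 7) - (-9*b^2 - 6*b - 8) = 11*b^2 + 4*b + 1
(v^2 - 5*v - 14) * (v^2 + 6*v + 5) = v^4 + v^3 - 39*v^2 - 109*v - 70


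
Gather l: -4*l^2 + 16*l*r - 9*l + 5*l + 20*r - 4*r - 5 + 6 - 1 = -4*l^2 + l*(16*r - 4) + 16*r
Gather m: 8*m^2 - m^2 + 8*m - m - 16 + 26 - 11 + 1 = 7*m^2 + 7*m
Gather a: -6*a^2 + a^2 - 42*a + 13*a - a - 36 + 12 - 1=-5*a^2 - 30*a - 25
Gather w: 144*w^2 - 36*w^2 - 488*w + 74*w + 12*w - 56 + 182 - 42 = 108*w^2 - 402*w + 84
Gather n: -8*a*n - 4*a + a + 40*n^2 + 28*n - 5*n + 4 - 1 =-3*a + 40*n^2 + n*(23 - 8*a) + 3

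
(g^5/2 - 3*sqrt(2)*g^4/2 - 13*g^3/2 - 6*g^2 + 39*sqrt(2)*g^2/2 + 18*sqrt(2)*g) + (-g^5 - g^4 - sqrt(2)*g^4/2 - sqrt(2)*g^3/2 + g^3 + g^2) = -g^5/2 - 2*sqrt(2)*g^4 - g^4 - 11*g^3/2 - sqrt(2)*g^3/2 - 5*g^2 + 39*sqrt(2)*g^2/2 + 18*sqrt(2)*g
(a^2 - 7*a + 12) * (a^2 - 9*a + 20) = a^4 - 16*a^3 + 95*a^2 - 248*a + 240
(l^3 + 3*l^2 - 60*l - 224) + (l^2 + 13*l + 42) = l^3 + 4*l^2 - 47*l - 182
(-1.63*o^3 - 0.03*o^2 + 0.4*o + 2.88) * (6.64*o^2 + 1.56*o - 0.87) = -10.8232*o^5 - 2.742*o^4 + 4.0273*o^3 + 19.7733*o^2 + 4.1448*o - 2.5056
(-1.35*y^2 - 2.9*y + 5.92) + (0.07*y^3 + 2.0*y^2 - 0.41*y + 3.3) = 0.07*y^3 + 0.65*y^2 - 3.31*y + 9.22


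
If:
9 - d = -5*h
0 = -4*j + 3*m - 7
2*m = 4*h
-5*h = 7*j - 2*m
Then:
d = 659/46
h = 49/46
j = -7/46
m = 49/23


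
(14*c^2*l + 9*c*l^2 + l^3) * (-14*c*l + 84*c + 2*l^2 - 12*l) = -196*c^3*l^2 + 1176*c^3*l - 98*c^2*l^3 + 588*c^2*l^2 + 4*c*l^4 - 24*c*l^3 + 2*l^5 - 12*l^4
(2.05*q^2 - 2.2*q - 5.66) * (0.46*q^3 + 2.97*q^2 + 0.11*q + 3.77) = 0.943*q^5 + 5.0765*q^4 - 8.9121*q^3 - 9.3237*q^2 - 8.9166*q - 21.3382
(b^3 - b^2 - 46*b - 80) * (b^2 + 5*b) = b^5 + 4*b^4 - 51*b^3 - 310*b^2 - 400*b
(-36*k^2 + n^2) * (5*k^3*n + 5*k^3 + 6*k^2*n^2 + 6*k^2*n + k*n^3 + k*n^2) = -180*k^5*n - 180*k^5 - 216*k^4*n^2 - 216*k^4*n - 31*k^3*n^3 - 31*k^3*n^2 + 6*k^2*n^4 + 6*k^2*n^3 + k*n^5 + k*n^4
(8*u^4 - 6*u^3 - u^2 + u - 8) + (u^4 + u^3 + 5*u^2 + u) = 9*u^4 - 5*u^3 + 4*u^2 + 2*u - 8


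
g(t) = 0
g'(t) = 0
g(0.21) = 0.00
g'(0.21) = 0.00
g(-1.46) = 0.00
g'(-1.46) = 0.00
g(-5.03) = 0.00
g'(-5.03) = 0.00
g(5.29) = 0.00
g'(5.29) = 0.00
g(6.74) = 0.00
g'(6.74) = 0.00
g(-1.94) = 0.00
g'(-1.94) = 0.00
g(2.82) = 0.00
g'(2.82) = 0.00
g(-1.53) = 0.00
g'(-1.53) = 0.00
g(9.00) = 0.00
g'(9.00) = 0.00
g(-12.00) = 0.00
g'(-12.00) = 0.00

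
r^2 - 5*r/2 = r*(r - 5/2)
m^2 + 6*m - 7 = (m - 1)*(m + 7)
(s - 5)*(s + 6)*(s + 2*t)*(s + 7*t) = s^4 + 9*s^3*t + s^3 + 14*s^2*t^2 + 9*s^2*t - 30*s^2 + 14*s*t^2 - 270*s*t - 420*t^2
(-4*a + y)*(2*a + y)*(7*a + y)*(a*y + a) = -56*a^4*y - 56*a^4 - 22*a^3*y^2 - 22*a^3*y + 5*a^2*y^3 + 5*a^2*y^2 + a*y^4 + a*y^3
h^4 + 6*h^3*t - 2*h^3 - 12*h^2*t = h^2*(h - 2)*(h + 6*t)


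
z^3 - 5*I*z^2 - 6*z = z*(z - 3*I)*(z - 2*I)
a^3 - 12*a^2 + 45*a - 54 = (a - 6)*(a - 3)^2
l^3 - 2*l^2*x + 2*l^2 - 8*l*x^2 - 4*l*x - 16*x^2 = (l + 2)*(l - 4*x)*(l + 2*x)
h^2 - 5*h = h*(h - 5)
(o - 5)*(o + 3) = o^2 - 2*o - 15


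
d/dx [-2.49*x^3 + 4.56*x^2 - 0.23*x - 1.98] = -7.47*x^2 + 9.12*x - 0.23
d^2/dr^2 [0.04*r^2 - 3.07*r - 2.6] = 0.0800000000000000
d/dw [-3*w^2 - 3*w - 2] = -6*w - 3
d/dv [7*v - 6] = 7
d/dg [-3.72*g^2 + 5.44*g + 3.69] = 5.44 - 7.44*g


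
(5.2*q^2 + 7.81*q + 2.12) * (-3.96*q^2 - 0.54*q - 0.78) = -20.592*q^4 - 33.7356*q^3 - 16.6686*q^2 - 7.2366*q - 1.6536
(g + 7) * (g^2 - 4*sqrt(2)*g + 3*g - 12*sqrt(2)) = g^3 - 4*sqrt(2)*g^2 + 10*g^2 - 40*sqrt(2)*g + 21*g - 84*sqrt(2)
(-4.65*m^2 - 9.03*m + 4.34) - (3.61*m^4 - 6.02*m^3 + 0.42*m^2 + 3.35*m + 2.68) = -3.61*m^4 + 6.02*m^3 - 5.07*m^2 - 12.38*m + 1.66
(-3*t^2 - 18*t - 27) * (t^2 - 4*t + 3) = -3*t^4 - 6*t^3 + 36*t^2 + 54*t - 81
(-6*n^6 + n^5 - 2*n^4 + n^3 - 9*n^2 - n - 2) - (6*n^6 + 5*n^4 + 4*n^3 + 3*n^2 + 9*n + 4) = -12*n^6 + n^5 - 7*n^4 - 3*n^3 - 12*n^2 - 10*n - 6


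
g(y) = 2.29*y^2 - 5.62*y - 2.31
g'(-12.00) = -60.58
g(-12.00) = 394.89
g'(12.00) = 49.34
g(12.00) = 260.01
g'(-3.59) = -22.06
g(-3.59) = 47.38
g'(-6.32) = -34.57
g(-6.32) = 124.68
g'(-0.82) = -9.38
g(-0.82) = 3.84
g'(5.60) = 20.03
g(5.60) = 38.03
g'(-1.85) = -14.09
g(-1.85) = 15.92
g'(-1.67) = -13.27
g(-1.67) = 13.46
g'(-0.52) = -8.00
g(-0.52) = 1.23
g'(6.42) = 23.78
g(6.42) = 56.00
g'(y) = 4.58*y - 5.62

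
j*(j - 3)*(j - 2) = j^3 - 5*j^2 + 6*j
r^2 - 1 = (r - 1)*(r + 1)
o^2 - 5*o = o*(o - 5)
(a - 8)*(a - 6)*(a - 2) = a^3 - 16*a^2 + 76*a - 96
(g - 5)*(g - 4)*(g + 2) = g^3 - 7*g^2 + 2*g + 40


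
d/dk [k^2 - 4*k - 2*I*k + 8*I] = 2*k - 4 - 2*I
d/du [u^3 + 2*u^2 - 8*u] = 3*u^2 + 4*u - 8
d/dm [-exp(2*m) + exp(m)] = (1 - 2*exp(m))*exp(m)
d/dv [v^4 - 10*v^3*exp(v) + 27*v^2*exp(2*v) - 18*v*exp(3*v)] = -10*v^3*exp(v) + 4*v^3 + 54*v^2*exp(2*v) - 30*v^2*exp(v) - 54*v*exp(3*v) + 54*v*exp(2*v) - 18*exp(3*v)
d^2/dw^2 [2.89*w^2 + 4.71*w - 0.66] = 5.78000000000000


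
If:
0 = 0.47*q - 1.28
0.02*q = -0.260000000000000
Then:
No Solution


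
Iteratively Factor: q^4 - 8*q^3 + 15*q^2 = (q - 5)*(q^3 - 3*q^2) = (q - 5)*(q - 3)*(q^2) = q*(q - 5)*(q - 3)*(q)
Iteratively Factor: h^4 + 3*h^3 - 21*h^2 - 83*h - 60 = (h + 3)*(h^3 - 21*h - 20) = (h - 5)*(h + 3)*(h^2 + 5*h + 4) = (h - 5)*(h + 1)*(h + 3)*(h + 4)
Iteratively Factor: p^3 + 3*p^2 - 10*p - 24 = (p + 2)*(p^2 + p - 12) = (p - 3)*(p + 2)*(p + 4)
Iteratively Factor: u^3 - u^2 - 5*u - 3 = (u - 3)*(u^2 + 2*u + 1) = (u - 3)*(u + 1)*(u + 1)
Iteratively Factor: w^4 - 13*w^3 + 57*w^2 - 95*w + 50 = (w - 2)*(w^3 - 11*w^2 + 35*w - 25) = (w - 5)*(w - 2)*(w^2 - 6*w + 5) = (w - 5)*(w - 2)*(w - 1)*(w - 5)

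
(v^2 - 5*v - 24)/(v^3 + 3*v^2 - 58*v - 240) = (v + 3)/(v^2 + 11*v + 30)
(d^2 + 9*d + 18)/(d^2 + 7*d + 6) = (d + 3)/(d + 1)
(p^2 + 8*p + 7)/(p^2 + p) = (p + 7)/p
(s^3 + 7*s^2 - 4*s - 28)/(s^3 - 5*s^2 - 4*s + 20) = (s + 7)/(s - 5)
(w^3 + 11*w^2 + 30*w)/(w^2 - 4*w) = (w^2 + 11*w + 30)/(w - 4)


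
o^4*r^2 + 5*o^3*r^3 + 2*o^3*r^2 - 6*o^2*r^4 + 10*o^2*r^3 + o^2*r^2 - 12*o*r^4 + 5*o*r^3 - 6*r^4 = (o - r)*(o + 6*r)*(o*r + r)^2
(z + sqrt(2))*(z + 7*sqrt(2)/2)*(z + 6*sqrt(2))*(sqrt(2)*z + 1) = sqrt(2)*z^4 + 22*z^3 + 143*sqrt(2)*z^2/2 + 145*z + 42*sqrt(2)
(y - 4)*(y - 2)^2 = y^3 - 8*y^2 + 20*y - 16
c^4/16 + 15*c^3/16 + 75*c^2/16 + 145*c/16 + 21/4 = (c/4 + 1/4)*(c/4 + 1)*(c + 3)*(c + 7)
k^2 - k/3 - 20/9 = (k - 5/3)*(k + 4/3)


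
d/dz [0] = 0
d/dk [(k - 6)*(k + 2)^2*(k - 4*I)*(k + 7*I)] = 5*k^4 + k^3*(-8 + 12*I) + k^2*(24 - 18*I) + k*(-160 - 120*I) - 560 - 72*I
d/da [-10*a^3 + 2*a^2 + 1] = 2*a*(2 - 15*a)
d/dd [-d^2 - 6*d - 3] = -2*d - 6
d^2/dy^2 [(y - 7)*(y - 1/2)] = 2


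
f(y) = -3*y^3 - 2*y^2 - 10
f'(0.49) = -4.12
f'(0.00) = 0.00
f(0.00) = -10.00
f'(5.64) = -308.85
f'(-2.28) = -37.67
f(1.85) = -35.84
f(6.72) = -1010.71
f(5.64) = -611.84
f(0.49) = -10.83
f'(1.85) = -38.20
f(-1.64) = -2.15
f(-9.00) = 2015.00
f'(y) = -9*y^2 - 4*y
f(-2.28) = 15.16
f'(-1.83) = -22.82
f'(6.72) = -433.31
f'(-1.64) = -17.65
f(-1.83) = 1.69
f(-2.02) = 6.57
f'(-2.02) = -28.64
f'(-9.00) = -693.00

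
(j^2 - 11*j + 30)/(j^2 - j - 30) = (j - 5)/(j + 5)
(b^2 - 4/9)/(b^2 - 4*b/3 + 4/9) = (3*b + 2)/(3*b - 2)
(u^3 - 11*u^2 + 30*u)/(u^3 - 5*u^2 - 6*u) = (u - 5)/(u + 1)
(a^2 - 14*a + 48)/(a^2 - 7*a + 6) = (a - 8)/(a - 1)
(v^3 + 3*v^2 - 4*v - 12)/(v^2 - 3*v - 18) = (v^2 - 4)/(v - 6)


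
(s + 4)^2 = s^2 + 8*s + 16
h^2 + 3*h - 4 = (h - 1)*(h + 4)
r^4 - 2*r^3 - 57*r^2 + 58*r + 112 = (r - 8)*(r - 2)*(r + 1)*(r + 7)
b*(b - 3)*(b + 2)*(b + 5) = b^4 + 4*b^3 - 11*b^2 - 30*b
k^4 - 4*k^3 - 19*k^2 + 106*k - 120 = (k - 4)*(k - 3)*(k - 2)*(k + 5)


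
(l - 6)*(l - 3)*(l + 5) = l^3 - 4*l^2 - 27*l + 90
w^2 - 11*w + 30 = (w - 6)*(w - 5)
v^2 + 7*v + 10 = (v + 2)*(v + 5)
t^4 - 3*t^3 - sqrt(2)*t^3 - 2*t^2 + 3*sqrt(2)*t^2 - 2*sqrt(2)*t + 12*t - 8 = (t - 2)*(t - 1)*(t - 2*sqrt(2))*(t + sqrt(2))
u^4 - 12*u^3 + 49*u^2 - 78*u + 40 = (u - 5)*(u - 4)*(u - 2)*(u - 1)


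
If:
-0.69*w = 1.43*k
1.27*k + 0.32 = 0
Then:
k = -0.25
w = 0.52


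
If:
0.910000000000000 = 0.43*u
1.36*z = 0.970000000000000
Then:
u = 2.12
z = 0.71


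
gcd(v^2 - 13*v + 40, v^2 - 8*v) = v - 8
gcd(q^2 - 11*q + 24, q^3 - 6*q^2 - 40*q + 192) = q - 8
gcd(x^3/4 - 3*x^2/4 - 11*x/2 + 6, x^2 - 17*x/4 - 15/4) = 1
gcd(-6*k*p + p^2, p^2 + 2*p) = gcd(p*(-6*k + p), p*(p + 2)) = p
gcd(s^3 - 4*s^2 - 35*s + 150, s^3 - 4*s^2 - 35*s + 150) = s^3 - 4*s^2 - 35*s + 150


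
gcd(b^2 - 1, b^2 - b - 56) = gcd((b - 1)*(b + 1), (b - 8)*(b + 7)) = 1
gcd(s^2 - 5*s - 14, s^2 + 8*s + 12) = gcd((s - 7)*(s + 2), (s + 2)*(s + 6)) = s + 2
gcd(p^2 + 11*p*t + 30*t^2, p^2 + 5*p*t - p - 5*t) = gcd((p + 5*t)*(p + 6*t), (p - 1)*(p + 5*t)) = p + 5*t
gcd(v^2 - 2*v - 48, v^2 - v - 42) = v + 6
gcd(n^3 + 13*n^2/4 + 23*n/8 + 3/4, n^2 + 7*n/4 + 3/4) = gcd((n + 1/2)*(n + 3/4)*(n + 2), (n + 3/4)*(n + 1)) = n + 3/4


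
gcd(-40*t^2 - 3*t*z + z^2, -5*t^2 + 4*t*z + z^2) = 5*t + z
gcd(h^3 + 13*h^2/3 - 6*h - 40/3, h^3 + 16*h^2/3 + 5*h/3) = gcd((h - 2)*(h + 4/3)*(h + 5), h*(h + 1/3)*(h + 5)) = h + 5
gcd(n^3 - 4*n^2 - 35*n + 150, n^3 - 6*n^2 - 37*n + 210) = n^2 + n - 30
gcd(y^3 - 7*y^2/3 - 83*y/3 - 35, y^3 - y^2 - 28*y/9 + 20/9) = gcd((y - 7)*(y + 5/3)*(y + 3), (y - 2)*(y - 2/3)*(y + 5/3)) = y + 5/3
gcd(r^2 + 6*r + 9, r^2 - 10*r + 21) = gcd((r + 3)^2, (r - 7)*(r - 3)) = 1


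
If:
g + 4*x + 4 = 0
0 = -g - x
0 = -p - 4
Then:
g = 4/3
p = -4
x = -4/3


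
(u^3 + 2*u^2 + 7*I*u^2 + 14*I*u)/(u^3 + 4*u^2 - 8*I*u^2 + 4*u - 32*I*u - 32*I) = u*(u + 7*I)/(u^2 + 2*u*(1 - 4*I) - 16*I)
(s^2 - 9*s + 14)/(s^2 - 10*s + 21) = (s - 2)/(s - 3)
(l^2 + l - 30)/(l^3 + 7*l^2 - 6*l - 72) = (l - 5)/(l^2 + l - 12)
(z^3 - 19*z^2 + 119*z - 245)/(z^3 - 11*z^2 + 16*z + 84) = (z^2 - 12*z + 35)/(z^2 - 4*z - 12)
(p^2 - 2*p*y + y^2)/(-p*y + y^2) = (-p + y)/y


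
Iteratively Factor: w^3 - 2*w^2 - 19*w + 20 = (w - 1)*(w^2 - w - 20) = (w - 1)*(w + 4)*(w - 5)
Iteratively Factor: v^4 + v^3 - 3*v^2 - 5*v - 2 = (v - 2)*(v^3 + 3*v^2 + 3*v + 1) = (v - 2)*(v + 1)*(v^2 + 2*v + 1) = (v - 2)*(v + 1)^2*(v + 1)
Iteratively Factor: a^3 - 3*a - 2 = (a - 2)*(a^2 + 2*a + 1) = (a - 2)*(a + 1)*(a + 1)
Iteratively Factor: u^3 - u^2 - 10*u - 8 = (u - 4)*(u^2 + 3*u + 2) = (u - 4)*(u + 1)*(u + 2)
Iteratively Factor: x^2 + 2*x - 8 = (x - 2)*(x + 4)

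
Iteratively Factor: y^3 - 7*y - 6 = (y + 1)*(y^2 - y - 6) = (y - 3)*(y + 1)*(y + 2)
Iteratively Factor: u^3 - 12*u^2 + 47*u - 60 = (u - 5)*(u^2 - 7*u + 12) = (u - 5)*(u - 4)*(u - 3)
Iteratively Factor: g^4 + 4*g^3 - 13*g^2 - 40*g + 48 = (g - 3)*(g^3 + 7*g^2 + 8*g - 16) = (g - 3)*(g + 4)*(g^2 + 3*g - 4) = (g - 3)*(g + 4)^2*(g - 1)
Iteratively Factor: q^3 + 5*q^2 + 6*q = (q)*(q^2 + 5*q + 6) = q*(q + 2)*(q + 3)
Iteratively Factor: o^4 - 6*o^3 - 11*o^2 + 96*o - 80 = (o - 1)*(o^3 - 5*o^2 - 16*o + 80) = (o - 5)*(o - 1)*(o^2 - 16) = (o - 5)*(o - 1)*(o + 4)*(o - 4)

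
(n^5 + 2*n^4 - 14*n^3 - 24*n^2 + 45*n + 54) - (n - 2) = n^5 + 2*n^4 - 14*n^3 - 24*n^2 + 44*n + 56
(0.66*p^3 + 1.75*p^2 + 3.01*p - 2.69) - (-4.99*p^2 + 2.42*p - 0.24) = 0.66*p^3 + 6.74*p^2 + 0.59*p - 2.45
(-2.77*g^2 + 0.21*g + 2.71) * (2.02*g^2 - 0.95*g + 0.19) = -5.5954*g^4 + 3.0557*g^3 + 4.7484*g^2 - 2.5346*g + 0.5149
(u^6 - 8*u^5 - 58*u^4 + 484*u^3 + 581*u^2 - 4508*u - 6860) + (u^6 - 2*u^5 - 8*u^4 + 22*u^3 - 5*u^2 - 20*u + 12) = 2*u^6 - 10*u^5 - 66*u^4 + 506*u^3 + 576*u^2 - 4528*u - 6848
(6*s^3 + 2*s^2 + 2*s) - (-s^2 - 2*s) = 6*s^3 + 3*s^2 + 4*s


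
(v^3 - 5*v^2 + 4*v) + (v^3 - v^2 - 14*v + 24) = 2*v^3 - 6*v^2 - 10*v + 24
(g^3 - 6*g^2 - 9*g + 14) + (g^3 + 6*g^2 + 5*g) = 2*g^3 - 4*g + 14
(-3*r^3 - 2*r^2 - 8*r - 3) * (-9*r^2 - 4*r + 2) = 27*r^5 + 30*r^4 + 74*r^3 + 55*r^2 - 4*r - 6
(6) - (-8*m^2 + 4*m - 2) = 8*m^2 - 4*m + 8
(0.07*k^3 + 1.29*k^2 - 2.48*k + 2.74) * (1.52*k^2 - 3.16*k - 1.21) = 0.1064*k^5 + 1.7396*k^4 - 7.9307*k^3 + 10.4407*k^2 - 5.6576*k - 3.3154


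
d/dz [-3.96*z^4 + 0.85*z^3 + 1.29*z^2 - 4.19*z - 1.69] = -15.84*z^3 + 2.55*z^2 + 2.58*z - 4.19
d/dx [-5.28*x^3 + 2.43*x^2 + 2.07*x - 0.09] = -15.84*x^2 + 4.86*x + 2.07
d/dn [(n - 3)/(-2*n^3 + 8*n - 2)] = (-n^3 + 4*n + (n - 3)*(3*n^2 - 4) - 1)/(2*(n^3 - 4*n + 1)^2)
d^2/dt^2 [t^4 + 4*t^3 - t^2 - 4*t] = 12*t^2 + 24*t - 2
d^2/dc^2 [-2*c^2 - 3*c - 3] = -4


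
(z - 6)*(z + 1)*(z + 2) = z^3 - 3*z^2 - 16*z - 12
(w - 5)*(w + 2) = w^2 - 3*w - 10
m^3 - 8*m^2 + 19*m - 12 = (m - 4)*(m - 3)*(m - 1)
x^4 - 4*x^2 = x^2*(x - 2)*(x + 2)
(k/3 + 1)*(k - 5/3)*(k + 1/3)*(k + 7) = k^4/3 + 26*k^3/9 + 64*k^2/27 - 302*k/27 - 35/9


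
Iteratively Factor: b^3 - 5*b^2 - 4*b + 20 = (b + 2)*(b^2 - 7*b + 10) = (b - 2)*(b + 2)*(b - 5)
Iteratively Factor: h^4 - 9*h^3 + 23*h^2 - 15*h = (h - 1)*(h^3 - 8*h^2 + 15*h) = h*(h - 1)*(h^2 - 8*h + 15) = h*(h - 5)*(h - 1)*(h - 3)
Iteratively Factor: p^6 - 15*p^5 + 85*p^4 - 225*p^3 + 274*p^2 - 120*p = (p - 1)*(p^5 - 14*p^4 + 71*p^3 - 154*p^2 + 120*p) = (p - 2)*(p - 1)*(p^4 - 12*p^3 + 47*p^2 - 60*p) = (p - 4)*(p - 2)*(p - 1)*(p^3 - 8*p^2 + 15*p) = p*(p - 4)*(p - 2)*(p - 1)*(p^2 - 8*p + 15) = p*(p - 4)*(p - 3)*(p - 2)*(p - 1)*(p - 5)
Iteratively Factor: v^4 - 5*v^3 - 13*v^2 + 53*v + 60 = (v + 1)*(v^3 - 6*v^2 - 7*v + 60) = (v + 1)*(v + 3)*(v^2 - 9*v + 20) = (v - 5)*(v + 1)*(v + 3)*(v - 4)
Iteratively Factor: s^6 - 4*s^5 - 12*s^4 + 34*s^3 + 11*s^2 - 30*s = (s + 1)*(s^5 - 5*s^4 - 7*s^3 + 41*s^2 - 30*s) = (s - 1)*(s + 1)*(s^4 - 4*s^3 - 11*s^2 + 30*s) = s*(s - 1)*(s + 1)*(s^3 - 4*s^2 - 11*s + 30) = s*(s - 2)*(s - 1)*(s + 1)*(s^2 - 2*s - 15) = s*(s - 2)*(s - 1)*(s + 1)*(s + 3)*(s - 5)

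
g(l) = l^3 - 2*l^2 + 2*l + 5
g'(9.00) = 209.00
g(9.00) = 590.00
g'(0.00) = 2.00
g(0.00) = 5.00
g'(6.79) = 113.15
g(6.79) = 239.42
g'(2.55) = 11.31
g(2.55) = 13.68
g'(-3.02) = 41.44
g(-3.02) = -46.82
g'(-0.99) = 8.90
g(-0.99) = 0.09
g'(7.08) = 124.06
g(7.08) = 273.80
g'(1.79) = 4.45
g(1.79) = 7.91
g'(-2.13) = 24.13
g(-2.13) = -18.00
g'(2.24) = 8.09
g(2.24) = 10.68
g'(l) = 3*l^2 - 4*l + 2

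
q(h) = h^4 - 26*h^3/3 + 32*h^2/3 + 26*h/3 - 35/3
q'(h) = 4*h^3 - 26*h^2 + 64*h/3 + 26/3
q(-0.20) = -12.90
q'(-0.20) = 3.33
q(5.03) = -161.01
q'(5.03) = -32.80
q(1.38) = 1.46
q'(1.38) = -0.90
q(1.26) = 1.37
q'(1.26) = 2.27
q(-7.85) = 8567.32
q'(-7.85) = -3695.93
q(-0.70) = -9.29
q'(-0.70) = -20.38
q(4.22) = -119.31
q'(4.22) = -63.72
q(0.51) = -5.55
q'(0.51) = 13.31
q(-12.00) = 37132.33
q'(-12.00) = -10903.33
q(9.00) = 1173.33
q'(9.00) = 1010.67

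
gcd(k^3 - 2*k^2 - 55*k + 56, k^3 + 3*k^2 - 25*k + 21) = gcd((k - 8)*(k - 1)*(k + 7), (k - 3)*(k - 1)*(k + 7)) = k^2 + 6*k - 7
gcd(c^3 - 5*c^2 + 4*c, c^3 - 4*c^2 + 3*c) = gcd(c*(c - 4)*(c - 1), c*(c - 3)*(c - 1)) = c^2 - c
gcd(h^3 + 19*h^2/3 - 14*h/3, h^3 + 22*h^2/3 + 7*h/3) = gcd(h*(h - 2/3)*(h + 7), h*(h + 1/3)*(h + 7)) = h^2 + 7*h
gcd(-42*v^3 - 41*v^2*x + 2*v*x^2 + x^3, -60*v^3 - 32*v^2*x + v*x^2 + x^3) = -6*v + x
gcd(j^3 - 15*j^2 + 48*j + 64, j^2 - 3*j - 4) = j + 1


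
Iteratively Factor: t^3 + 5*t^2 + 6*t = (t + 3)*(t^2 + 2*t) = t*(t + 3)*(t + 2)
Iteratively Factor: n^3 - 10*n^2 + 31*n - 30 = (n - 2)*(n^2 - 8*n + 15) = (n - 5)*(n - 2)*(n - 3)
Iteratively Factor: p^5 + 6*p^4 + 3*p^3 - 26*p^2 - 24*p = (p - 2)*(p^4 + 8*p^3 + 19*p^2 + 12*p) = (p - 2)*(p + 3)*(p^3 + 5*p^2 + 4*p) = (p - 2)*(p + 3)*(p + 4)*(p^2 + p) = p*(p - 2)*(p + 3)*(p + 4)*(p + 1)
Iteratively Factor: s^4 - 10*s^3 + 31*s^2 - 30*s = (s - 5)*(s^3 - 5*s^2 + 6*s) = (s - 5)*(s - 3)*(s^2 - 2*s) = s*(s - 5)*(s - 3)*(s - 2)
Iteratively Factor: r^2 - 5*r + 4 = (r - 1)*(r - 4)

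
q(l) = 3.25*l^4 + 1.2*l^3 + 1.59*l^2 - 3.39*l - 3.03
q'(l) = 13.0*l^3 + 3.6*l^2 + 3.18*l - 3.39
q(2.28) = 99.56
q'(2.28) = 176.66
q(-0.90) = 2.57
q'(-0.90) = -12.81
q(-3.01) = 255.63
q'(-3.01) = -334.87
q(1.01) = -0.21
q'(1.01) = 16.89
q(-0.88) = 2.32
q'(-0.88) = -12.26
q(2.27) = 97.80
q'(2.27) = 174.44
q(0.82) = -2.61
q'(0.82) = 8.81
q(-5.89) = 3738.40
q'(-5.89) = -2553.60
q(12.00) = 69650.85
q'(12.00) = 23017.17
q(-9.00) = 20604.72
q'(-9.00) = -9217.41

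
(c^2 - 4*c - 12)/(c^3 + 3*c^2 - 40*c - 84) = 1/(c + 7)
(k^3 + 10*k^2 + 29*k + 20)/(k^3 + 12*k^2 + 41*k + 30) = (k + 4)/(k + 6)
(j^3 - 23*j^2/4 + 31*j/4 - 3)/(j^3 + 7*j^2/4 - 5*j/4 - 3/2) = (4*j^2 - 19*j + 12)/(4*j^2 + 11*j + 6)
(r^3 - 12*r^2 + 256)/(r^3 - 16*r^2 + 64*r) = (r + 4)/r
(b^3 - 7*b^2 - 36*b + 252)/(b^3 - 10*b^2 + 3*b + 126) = (b + 6)/(b + 3)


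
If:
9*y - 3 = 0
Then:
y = 1/3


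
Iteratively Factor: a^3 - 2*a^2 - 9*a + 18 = (a - 3)*(a^2 + a - 6) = (a - 3)*(a + 3)*(a - 2)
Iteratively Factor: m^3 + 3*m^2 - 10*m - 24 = (m - 3)*(m^2 + 6*m + 8) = (m - 3)*(m + 2)*(m + 4)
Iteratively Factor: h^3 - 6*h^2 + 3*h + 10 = (h - 5)*(h^2 - h - 2) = (h - 5)*(h + 1)*(h - 2)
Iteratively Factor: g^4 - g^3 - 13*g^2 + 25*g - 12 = (g - 3)*(g^3 + 2*g^2 - 7*g + 4) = (g - 3)*(g - 1)*(g^2 + 3*g - 4) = (g - 3)*(g - 1)^2*(g + 4)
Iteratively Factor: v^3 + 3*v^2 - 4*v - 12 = (v + 3)*(v^2 - 4) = (v - 2)*(v + 3)*(v + 2)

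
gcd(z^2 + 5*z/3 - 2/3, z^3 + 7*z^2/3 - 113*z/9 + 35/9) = z - 1/3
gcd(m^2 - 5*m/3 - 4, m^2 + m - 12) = m - 3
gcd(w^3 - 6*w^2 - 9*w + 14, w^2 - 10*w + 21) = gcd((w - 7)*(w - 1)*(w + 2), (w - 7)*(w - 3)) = w - 7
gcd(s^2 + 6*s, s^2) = s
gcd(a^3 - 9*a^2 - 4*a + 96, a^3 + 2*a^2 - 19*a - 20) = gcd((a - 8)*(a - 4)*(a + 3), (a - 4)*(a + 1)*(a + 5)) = a - 4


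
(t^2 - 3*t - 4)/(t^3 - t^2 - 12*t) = (t + 1)/(t*(t + 3))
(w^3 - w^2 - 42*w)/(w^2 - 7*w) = w + 6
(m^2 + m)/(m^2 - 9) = m*(m + 1)/(m^2 - 9)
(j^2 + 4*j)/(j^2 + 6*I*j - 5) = j*(j + 4)/(j^2 + 6*I*j - 5)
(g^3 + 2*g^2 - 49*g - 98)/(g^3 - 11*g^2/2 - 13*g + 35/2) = 2*(g^2 + 9*g + 14)/(2*g^2 + 3*g - 5)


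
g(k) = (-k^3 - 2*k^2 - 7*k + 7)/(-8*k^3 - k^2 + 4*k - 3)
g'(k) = (-3*k^2 - 4*k - 7)/(-8*k^3 - k^2 + 4*k - 3) + (24*k^2 + 2*k - 4)*(-k^3 - 2*k^2 - 7*k + 7)/(-8*k^3 - k^2 + 4*k - 3)^2 = (-15*k^4 - 120*k^3 + 162*k^2 + 26*k - 7)/(64*k^6 + 16*k^5 - 63*k^4 + 40*k^3 + 22*k^2 - 24*k + 9)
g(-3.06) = 0.19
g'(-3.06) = 0.08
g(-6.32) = 0.11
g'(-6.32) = 0.00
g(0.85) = 0.19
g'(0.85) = 1.85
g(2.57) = 0.30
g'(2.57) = -0.09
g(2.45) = 0.32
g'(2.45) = -0.09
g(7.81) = 0.17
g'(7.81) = -0.01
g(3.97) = 0.23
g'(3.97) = -0.03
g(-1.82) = 0.55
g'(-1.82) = 0.87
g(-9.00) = 0.11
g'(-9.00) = 0.00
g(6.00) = 0.19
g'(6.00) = -0.01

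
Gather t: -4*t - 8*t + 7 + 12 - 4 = 15 - 12*t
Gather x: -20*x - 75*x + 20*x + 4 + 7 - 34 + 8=-75*x - 15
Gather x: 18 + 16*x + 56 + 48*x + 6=64*x + 80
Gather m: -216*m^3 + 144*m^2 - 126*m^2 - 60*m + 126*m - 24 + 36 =-216*m^3 + 18*m^2 + 66*m + 12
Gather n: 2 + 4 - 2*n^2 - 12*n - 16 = -2*n^2 - 12*n - 10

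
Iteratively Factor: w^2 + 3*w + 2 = (w + 2)*(w + 1)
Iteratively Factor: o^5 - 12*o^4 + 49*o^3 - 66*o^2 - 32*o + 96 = (o - 4)*(o^4 - 8*o^3 + 17*o^2 + 2*o - 24) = (o - 4)*(o - 2)*(o^3 - 6*o^2 + 5*o + 12) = (o - 4)^2*(o - 2)*(o^2 - 2*o - 3) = (o - 4)^2*(o - 2)*(o + 1)*(o - 3)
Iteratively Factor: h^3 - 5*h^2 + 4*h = (h - 1)*(h^2 - 4*h) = (h - 4)*(h - 1)*(h)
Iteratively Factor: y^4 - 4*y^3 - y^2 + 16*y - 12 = (y - 1)*(y^3 - 3*y^2 - 4*y + 12) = (y - 1)*(y + 2)*(y^2 - 5*y + 6) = (y - 3)*(y - 1)*(y + 2)*(y - 2)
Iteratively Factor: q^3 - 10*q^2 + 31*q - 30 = (q - 5)*(q^2 - 5*q + 6) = (q - 5)*(q - 2)*(q - 3)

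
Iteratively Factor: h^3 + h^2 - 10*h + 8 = (h - 2)*(h^2 + 3*h - 4) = (h - 2)*(h + 4)*(h - 1)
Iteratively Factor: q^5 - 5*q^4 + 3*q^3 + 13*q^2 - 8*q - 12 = (q - 3)*(q^4 - 2*q^3 - 3*q^2 + 4*q + 4) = (q - 3)*(q + 1)*(q^3 - 3*q^2 + 4) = (q - 3)*(q + 1)^2*(q^2 - 4*q + 4) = (q - 3)*(q - 2)*(q + 1)^2*(q - 2)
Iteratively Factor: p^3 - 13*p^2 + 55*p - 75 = (p - 5)*(p^2 - 8*p + 15) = (p - 5)^2*(p - 3)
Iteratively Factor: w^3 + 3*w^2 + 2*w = (w)*(w^2 + 3*w + 2) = w*(w + 1)*(w + 2)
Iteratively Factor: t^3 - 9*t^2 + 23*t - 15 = (t - 1)*(t^2 - 8*t + 15) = (t - 3)*(t - 1)*(t - 5)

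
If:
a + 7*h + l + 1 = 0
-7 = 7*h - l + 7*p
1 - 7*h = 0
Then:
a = -7*p - 10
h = 1/7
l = 7*p + 8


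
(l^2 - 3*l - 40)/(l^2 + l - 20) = (l - 8)/(l - 4)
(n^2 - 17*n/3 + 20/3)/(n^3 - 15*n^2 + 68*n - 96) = (n - 5/3)/(n^2 - 11*n + 24)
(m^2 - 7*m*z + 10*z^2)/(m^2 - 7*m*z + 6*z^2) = (m^2 - 7*m*z + 10*z^2)/(m^2 - 7*m*z + 6*z^2)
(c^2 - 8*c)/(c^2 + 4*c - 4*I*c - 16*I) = c*(c - 8)/(c^2 + 4*c*(1 - I) - 16*I)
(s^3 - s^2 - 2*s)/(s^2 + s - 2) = s*(s^2 - s - 2)/(s^2 + s - 2)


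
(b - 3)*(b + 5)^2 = b^3 + 7*b^2 - 5*b - 75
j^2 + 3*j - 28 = (j - 4)*(j + 7)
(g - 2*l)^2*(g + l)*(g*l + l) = g^4*l - 3*g^3*l^2 + g^3*l - 3*g^2*l^2 + 4*g*l^4 + 4*l^4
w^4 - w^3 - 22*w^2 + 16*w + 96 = (w - 4)*(w - 3)*(w + 2)*(w + 4)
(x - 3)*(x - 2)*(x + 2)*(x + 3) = x^4 - 13*x^2 + 36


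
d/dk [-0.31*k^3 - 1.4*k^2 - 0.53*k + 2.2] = -0.93*k^2 - 2.8*k - 0.53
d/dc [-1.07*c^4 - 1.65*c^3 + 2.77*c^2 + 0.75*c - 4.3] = -4.28*c^3 - 4.95*c^2 + 5.54*c + 0.75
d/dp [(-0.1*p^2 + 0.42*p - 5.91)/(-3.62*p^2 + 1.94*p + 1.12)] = (1.3264*p^2 - 43.0124*p + 11.9358)/(13.1044*p^4 - 14.0456*p^3 - 4.3452*p^2 + 4.3456*p + 1.2544)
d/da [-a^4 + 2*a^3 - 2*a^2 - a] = -4*a^3 + 6*a^2 - 4*a - 1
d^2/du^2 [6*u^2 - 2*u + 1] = 12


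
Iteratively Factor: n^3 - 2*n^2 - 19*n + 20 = (n + 4)*(n^2 - 6*n + 5) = (n - 1)*(n + 4)*(n - 5)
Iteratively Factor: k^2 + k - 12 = (k - 3)*(k + 4)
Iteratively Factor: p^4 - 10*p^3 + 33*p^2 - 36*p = (p)*(p^3 - 10*p^2 + 33*p - 36) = p*(p - 3)*(p^2 - 7*p + 12) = p*(p - 3)^2*(p - 4)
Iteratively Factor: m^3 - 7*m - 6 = (m + 2)*(m^2 - 2*m - 3) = (m - 3)*(m + 2)*(m + 1)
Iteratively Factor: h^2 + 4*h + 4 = (h + 2)*(h + 2)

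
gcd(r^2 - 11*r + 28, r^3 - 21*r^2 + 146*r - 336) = r - 7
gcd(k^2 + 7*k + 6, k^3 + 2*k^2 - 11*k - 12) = k + 1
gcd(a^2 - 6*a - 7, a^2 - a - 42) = a - 7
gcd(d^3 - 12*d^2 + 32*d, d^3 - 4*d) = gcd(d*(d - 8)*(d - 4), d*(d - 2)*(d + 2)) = d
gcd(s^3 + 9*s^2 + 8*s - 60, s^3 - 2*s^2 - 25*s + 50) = s^2 + 3*s - 10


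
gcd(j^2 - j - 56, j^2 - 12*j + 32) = j - 8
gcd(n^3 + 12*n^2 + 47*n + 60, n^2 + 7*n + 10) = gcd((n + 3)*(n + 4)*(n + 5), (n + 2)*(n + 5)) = n + 5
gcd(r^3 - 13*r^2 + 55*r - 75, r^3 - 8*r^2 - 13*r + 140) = r - 5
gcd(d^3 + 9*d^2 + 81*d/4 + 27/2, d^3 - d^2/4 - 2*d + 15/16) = d + 3/2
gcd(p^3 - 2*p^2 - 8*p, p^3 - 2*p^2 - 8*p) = p^3 - 2*p^2 - 8*p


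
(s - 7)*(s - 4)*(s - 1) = s^3 - 12*s^2 + 39*s - 28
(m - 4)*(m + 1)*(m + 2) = m^3 - m^2 - 10*m - 8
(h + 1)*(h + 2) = h^2 + 3*h + 2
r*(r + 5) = r^2 + 5*r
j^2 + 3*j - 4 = (j - 1)*(j + 4)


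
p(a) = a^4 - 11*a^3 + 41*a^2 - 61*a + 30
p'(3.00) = -4.00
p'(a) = 4*a^3 - 33*a^2 + 82*a - 61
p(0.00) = 30.00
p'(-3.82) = -1078.76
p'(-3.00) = -712.00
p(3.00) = 0.00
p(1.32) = -1.35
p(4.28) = -6.89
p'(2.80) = -2.31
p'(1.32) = -1.06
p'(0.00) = -61.00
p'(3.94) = -5.55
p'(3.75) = -6.62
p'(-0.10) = -69.53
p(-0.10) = 36.52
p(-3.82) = 1687.42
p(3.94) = -5.68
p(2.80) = 0.63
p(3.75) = -4.51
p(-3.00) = 960.00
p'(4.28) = -0.94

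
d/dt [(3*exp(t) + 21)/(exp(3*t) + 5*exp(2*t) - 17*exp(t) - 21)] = 6*(1 - exp(t))*exp(t)/(exp(4*t) - 4*exp(3*t) - 2*exp(2*t) + 12*exp(t) + 9)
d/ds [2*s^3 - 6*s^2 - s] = 6*s^2 - 12*s - 1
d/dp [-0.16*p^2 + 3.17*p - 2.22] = 3.17 - 0.32*p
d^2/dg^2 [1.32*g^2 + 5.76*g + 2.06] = 2.64000000000000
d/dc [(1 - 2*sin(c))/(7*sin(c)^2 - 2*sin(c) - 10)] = 2*(7*sin(c)^2 - 7*sin(c) + 11)*cos(c)/(7*sin(c)^2 - 2*sin(c) - 10)^2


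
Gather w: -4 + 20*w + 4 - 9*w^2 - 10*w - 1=-9*w^2 + 10*w - 1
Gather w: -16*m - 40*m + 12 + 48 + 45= 105 - 56*m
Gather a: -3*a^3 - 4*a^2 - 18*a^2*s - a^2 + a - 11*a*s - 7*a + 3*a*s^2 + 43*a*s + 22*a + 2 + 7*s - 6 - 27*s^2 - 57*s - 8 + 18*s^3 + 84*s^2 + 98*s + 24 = -3*a^3 + a^2*(-18*s - 5) + a*(3*s^2 + 32*s + 16) + 18*s^3 + 57*s^2 + 48*s + 12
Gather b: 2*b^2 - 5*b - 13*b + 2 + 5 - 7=2*b^2 - 18*b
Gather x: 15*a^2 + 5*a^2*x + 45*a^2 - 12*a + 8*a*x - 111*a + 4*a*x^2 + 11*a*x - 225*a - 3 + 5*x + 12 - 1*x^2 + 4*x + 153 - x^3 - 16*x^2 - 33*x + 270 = 60*a^2 - 348*a - x^3 + x^2*(4*a - 17) + x*(5*a^2 + 19*a - 24) + 432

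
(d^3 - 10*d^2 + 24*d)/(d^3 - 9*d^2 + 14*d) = (d^2 - 10*d + 24)/(d^2 - 9*d + 14)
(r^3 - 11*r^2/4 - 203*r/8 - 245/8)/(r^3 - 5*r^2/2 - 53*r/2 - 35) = (r + 7/4)/(r + 2)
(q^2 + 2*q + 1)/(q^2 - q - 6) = (q^2 + 2*q + 1)/(q^2 - q - 6)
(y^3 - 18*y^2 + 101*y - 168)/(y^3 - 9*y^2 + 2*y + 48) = (y - 7)/(y + 2)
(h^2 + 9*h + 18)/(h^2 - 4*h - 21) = (h + 6)/(h - 7)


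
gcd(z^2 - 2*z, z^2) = z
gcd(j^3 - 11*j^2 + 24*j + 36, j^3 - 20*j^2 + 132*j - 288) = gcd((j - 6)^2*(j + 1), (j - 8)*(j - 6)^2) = j^2 - 12*j + 36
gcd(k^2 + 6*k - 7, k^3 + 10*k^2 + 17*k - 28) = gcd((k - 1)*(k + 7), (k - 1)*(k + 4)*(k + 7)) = k^2 + 6*k - 7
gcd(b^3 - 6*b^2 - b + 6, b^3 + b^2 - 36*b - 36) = b^2 - 5*b - 6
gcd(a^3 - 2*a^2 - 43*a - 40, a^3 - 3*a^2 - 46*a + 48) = a - 8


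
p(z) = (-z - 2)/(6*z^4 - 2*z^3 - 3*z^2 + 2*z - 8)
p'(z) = (-z - 2)*(-24*z^3 + 6*z^2 + 6*z - 2)/(6*z^4 - 2*z^3 - 3*z^2 + 2*z - 8)^2 - 1/(6*z^4 - 2*z^3 - 3*z^2 + 2*z - 8)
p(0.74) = 0.38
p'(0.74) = 0.35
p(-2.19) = 0.00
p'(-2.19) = -0.00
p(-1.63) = -0.01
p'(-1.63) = -0.07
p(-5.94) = 0.00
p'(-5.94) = 0.00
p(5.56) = -0.00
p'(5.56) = 0.00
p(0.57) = 0.34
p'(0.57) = 0.18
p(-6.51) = 0.00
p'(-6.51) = 0.00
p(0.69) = 0.37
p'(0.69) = 0.28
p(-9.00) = 0.00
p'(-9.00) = 0.00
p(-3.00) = 0.00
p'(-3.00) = 0.00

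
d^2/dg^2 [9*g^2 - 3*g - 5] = 18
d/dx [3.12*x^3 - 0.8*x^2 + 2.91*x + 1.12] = 9.36*x^2 - 1.6*x + 2.91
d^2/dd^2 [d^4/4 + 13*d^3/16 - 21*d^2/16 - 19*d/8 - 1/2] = 3*d^2 + 39*d/8 - 21/8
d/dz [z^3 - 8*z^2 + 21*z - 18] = 3*z^2 - 16*z + 21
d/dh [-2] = 0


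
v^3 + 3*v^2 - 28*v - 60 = (v - 5)*(v + 2)*(v + 6)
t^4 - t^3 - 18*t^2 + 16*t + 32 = (t - 4)*(t - 2)*(t + 1)*(t + 4)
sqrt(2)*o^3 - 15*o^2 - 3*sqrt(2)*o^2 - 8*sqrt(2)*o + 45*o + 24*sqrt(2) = (o - 3)*(o - 8*sqrt(2))*(sqrt(2)*o + 1)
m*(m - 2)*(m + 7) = m^3 + 5*m^2 - 14*m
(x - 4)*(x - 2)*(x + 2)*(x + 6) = x^4 + 2*x^3 - 28*x^2 - 8*x + 96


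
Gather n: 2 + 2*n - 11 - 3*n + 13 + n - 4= 0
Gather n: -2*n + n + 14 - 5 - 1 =8 - n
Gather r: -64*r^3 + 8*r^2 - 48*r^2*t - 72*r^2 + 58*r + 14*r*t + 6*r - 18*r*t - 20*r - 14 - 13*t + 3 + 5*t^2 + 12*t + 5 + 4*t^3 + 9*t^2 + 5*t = -64*r^3 + r^2*(-48*t - 64) + r*(44 - 4*t) + 4*t^3 + 14*t^2 + 4*t - 6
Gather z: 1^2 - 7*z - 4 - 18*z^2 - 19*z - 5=-18*z^2 - 26*z - 8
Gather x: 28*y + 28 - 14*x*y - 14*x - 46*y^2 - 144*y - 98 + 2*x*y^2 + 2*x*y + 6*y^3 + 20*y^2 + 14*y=x*(2*y^2 - 12*y - 14) + 6*y^3 - 26*y^2 - 102*y - 70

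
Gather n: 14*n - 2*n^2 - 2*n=-2*n^2 + 12*n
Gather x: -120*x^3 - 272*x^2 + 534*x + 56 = -120*x^3 - 272*x^2 + 534*x + 56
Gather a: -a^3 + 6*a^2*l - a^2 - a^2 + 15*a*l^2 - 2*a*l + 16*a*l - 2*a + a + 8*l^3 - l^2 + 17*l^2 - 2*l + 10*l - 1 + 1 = -a^3 + a^2*(6*l - 2) + a*(15*l^2 + 14*l - 1) + 8*l^3 + 16*l^2 + 8*l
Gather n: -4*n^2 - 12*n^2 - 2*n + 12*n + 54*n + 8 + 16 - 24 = -16*n^2 + 64*n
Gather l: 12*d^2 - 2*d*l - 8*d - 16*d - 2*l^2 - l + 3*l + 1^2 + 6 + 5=12*d^2 - 24*d - 2*l^2 + l*(2 - 2*d) + 12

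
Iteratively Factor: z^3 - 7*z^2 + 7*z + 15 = (z + 1)*(z^2 - 8*z + 15) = (z - 3)*(z + 1)*(z - 5)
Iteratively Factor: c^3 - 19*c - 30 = (c + 3)*(c^2 - 3*c - 10) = (c + 2)*(c + 3)*(c - 5)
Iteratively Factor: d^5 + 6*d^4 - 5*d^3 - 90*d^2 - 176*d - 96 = (d + 3)*(d^4 + 3*d^3 - 14*d^2 - 48*d - 32) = (d + 1)*(d + 3)*(d^3 + 2*d^2 - 16*d - 32) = (d + 1)*(d + 2)*(d + 3)*(d^2 - 16) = (d + 1)*(d + 2)*(d + 3)*(d + 4)*(d - 4)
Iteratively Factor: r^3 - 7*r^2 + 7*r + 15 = (r - 5)*(r^2 - 2*r - 3) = (r - 5)*(r - 3)*(r + 1)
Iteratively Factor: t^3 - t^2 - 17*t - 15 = (t - 5)*(t^2 + 4*t + 3) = (t - 5)*(t + 1)*(t + 3)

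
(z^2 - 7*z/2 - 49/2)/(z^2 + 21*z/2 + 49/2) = (z - 7)/(z + 7)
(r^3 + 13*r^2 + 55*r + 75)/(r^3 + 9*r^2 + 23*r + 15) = (r + 5)/(r + 1)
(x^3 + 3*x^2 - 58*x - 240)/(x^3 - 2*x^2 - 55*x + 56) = (x^2 + 11*x + 30)/(x^2 + 6*x - 7)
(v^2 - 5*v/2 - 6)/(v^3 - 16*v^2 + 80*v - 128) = (v + 3/2)/(v^2 - 12*v + 32)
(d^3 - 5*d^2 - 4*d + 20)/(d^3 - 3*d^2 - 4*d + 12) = (d - 5)/(d - 3)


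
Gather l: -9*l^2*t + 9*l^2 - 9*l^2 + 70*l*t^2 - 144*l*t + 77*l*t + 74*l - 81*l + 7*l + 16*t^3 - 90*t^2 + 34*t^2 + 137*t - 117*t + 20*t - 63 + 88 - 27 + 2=-9*l^2*t + l*(70*t^2 - 67*t) + 16*t^3 - 56*t^2 + 40*t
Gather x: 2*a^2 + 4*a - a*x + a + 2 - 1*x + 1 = 2*a^2 + 5*a + x*(-a - 1) + 3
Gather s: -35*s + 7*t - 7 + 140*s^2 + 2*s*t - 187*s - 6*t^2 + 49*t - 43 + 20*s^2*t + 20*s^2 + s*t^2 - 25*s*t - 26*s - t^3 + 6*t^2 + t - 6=s^2*(20*t + 160) + s*(t^2 - 23*t - 248) - t^3 + 57*t - 56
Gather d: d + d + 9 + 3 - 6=2*d + 6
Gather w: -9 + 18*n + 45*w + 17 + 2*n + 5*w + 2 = 20*n + 50*w + 10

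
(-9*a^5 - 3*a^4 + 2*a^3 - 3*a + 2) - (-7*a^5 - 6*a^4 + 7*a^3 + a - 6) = -2*a^5 + 3*a^4 - 5*a^3 - 4*a + 8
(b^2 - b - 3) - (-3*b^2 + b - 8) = 4*b^2 - 2*b + 5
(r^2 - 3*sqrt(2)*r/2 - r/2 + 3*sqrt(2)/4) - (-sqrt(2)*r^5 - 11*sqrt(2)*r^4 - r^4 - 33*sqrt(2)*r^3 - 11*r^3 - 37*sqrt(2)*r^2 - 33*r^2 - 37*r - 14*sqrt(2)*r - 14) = sqrt(2)*r^5 + r^4 + 11*sqrt(2)*r^4 + 11*r^3 + 33*sqrt(2)*r^3 + 34*r^2 + 37*sqrt(2)*r^2 + 25*sqrt(2)*r/2 + 73*r/2 + 3*sqrt(2)/4 + 14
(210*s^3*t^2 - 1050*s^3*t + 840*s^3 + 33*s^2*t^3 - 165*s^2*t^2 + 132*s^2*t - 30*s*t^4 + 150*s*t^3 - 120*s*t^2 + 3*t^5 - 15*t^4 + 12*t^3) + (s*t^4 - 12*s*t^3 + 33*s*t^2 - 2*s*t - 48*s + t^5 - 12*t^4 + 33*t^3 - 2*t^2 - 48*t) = 210*s^3*t^2 - 1050*s^3*t + 840*s^3 + 33*s^2*t^3 - 165*s^2*t^2 + 132*s^2*t - 29*s*t^4 + 138*s*t^3 - 87*s*t^2 - 2*s*t - 48*s + 4*t^5 - 27*t^4 + 45*t^3 - 2*t^2 - 48*t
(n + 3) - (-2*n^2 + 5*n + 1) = 2*n^2 - 4*n + 2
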